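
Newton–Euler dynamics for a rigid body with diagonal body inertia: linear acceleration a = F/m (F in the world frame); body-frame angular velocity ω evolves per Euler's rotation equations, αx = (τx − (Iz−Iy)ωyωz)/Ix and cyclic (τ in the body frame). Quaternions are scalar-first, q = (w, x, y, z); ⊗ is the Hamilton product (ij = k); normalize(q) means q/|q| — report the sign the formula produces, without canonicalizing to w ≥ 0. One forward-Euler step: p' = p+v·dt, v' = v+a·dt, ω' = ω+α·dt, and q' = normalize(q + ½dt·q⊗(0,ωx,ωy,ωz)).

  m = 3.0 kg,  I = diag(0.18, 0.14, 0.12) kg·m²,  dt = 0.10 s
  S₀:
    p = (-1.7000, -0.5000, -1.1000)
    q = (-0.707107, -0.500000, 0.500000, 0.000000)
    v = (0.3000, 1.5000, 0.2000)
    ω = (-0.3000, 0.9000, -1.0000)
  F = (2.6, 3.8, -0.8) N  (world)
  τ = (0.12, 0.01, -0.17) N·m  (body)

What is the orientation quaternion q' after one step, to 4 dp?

q' = (-0.7354, -0.5132, 0.4421, 0.0203)

Hamilton product q⊗(0,ω) = (-0.6000000, -0.2878679, -1.1363963, 0.4071070)
q + ½dt·q⊗(0,ω), renormalized = (-0.7354, -0.5132, 0.4421, 0.0203)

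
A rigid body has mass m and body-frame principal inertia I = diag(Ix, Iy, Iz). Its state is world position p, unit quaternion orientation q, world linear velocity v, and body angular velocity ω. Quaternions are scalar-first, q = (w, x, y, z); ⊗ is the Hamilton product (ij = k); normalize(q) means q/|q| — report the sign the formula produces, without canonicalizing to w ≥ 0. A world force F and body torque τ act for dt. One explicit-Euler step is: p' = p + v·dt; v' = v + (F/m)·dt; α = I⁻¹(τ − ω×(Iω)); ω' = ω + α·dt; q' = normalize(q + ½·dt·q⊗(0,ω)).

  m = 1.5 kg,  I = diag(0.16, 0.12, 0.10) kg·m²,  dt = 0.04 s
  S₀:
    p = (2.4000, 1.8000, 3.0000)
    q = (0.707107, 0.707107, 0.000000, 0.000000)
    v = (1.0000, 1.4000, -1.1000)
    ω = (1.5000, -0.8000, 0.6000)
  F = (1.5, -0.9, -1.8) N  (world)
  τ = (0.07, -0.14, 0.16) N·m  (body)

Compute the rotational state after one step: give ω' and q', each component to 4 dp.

gyro term ω×Iω = (0.0096, 0.0540, 0.0480)
α = I⁻¹(τ − ω×Iω) = (0.3775, -1.6167, 1.1200)
ω' = ω + α·dt = (1.5151, -0.8647, 0.6448)
2q̇ = q⊗(0,ω) = (-1.0606605, 1.0606605, -0.9899498, -0.1414214)
updated quaternion q' = (0.6854, 0.7278, -0.0198, -0.0028)

ω' = (1.5151, -0.8647, 0.6448)
q' = (0.6854, 0.7278, -0.0198, -0.0028)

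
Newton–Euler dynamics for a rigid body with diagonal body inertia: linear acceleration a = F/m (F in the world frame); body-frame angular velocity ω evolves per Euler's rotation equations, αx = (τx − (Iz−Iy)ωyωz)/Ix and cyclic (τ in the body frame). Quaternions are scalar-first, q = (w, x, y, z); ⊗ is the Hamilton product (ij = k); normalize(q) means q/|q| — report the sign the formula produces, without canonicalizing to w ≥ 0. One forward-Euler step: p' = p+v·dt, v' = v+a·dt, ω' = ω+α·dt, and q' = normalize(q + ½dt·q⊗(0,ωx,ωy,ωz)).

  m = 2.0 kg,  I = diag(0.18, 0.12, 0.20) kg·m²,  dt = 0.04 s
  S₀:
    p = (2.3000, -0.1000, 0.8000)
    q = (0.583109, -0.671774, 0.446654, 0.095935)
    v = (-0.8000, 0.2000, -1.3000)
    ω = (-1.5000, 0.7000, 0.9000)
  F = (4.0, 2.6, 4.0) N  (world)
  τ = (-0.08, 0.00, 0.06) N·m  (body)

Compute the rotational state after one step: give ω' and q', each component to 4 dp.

ω' = (-1.5290, 0.6910, 0.8994)
q' = (0.5546, -0.6821, 0.4637, 0.1103)

gyro term ω×Iω = (0.0504, 0.0270, 0.0630)
α = I⁻¹(τ − ω×Iω) = (-0.7244, -0.2250, -0.0150)
new body rate ω' = (-1.5290, 0.6910, 0.8994)
2q̇ = q⊗(0,ω) = (-1.4066603, -0.5398294, 0.8688704, 0.7245373)
q + ½dt·q⊗(0,ω), renormalized = (0.5546, -0.6821, 0.4637, 0.1103)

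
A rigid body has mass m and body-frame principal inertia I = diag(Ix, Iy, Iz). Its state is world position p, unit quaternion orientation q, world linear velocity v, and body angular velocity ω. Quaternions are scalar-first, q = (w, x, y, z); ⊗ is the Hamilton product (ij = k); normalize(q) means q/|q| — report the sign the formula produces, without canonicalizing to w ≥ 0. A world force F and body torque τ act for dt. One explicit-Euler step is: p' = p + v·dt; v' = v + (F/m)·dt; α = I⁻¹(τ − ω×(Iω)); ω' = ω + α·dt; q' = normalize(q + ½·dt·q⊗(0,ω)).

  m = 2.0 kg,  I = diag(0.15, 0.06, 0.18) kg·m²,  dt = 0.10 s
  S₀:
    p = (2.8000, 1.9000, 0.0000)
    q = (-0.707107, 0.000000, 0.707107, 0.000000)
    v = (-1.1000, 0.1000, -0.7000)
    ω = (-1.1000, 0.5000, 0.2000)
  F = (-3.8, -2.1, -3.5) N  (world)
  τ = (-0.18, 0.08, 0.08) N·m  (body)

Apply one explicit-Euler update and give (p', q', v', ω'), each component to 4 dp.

p' = (2.6900, 1.9100, -0.0700)
q' = (-0.7234, 0.0459, 0.6881, 0.0318)
v' = (-1.2900, -0.0050, -0.8750)
ω' = (-1.2280, 0.6223, 0.2169)

gyro term ω×Iω = (0.0120, 0.0066, 0.0495)
angular accel α = (-1.2800, 1.2233, 0.1694)
ω + α·dt = (-1.2280, 0.6223, 0.2169)
2q̇ = q⊗(0,ω) = (-0.3535535, 0.9192391, -0.3535535, 0.6363963)
q' = normalize(q + ½dt·q⊗(0,ω)) = (-0.7234, 0.0459, 0.6881, 0.0318)
p' = p + v·dt = (2.6900, 1.9100, -0.0700)
v' = v + a·dt = (-1.2900, -0.0050, -0.8750)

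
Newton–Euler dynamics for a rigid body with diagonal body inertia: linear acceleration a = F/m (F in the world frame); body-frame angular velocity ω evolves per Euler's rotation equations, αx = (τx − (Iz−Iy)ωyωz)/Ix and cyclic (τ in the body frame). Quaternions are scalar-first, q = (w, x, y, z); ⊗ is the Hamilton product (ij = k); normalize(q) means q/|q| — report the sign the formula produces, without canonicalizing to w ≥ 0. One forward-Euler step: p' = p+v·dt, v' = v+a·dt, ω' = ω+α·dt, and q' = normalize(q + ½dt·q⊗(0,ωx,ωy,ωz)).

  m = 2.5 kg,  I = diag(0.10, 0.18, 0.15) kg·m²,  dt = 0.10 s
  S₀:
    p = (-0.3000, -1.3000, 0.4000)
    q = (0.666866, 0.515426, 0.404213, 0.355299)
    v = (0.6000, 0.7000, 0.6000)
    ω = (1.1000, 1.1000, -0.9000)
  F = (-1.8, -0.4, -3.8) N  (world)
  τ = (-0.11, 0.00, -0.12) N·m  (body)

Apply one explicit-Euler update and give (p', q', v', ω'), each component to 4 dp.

gyro term ω×Iω = (0.0297, 0.0495, 0.0968)
angular accel α = (-1.3970, -0.2750, -1.4453)
ω' = ω + α·dt = (0.9603, 1.0725, -1.0445)
2q̇ = q⊗(0,ω) = (-0.6918338, -0.0210680, 1.5882649, -0.4778451)
q' = normalize(q + ½dt·q⊗(0,ω)) = (0.6297, 0.5123, 0.4817, 0.3301)
p + v·dt = (-0.2400, -1.2300, 0.4600)
new velocity v' = (0.5280, 0.6840, 0.4480)

p' = (-0.2400, -1.2300, 0.4600)
q' = (0.6297, 0.5123, 0.4817, 0.3301)
v' = (0.5280, 0.6840, 0.4480)
ω' = (0.9603, 1.0725, -1.0445)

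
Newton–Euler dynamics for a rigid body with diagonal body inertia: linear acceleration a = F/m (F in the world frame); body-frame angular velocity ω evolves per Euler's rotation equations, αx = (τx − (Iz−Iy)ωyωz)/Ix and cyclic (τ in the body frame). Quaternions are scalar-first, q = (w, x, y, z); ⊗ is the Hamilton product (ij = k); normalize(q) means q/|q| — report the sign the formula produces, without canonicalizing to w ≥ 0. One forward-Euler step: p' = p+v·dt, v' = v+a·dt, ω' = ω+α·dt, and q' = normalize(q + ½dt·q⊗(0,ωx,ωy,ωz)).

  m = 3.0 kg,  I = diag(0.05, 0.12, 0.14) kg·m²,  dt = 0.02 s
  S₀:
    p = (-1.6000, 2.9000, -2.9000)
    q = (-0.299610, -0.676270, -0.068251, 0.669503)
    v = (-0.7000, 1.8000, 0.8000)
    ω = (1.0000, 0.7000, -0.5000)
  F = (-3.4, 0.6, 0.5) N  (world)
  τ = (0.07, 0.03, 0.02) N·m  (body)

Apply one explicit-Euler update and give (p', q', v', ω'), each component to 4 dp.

p' = (-1.6140, 2.9360, -2.8840)
q' = (-0.2890, -0.6836, -0.0670, 0.6669)
v' = (-0.7227, 1.8040, 0.8033)
ω' = (1.0308, 0.6975, -0.5041)

angular accel α = (1.5400, -0.1250, -0.2071)
new body rate ω' = (1.0308, 0.6975, -0.5041)
q⊗(0,ω) = (1.0587972, -0.7341366, 0.1216410, -0.2553330)
q + ½dt·q⊗(0,ω), renormalized = (-0.2890, -0.6836, -0.0670, 0.6669)
linear accel F/m = (-1.1333, 0.2000, 0.1667)
p' = p + v·dt = (-1.6140, 2.9360, -2.8840)
v + (F/m)dt = (-0.7227, 1.8040, 0.8033)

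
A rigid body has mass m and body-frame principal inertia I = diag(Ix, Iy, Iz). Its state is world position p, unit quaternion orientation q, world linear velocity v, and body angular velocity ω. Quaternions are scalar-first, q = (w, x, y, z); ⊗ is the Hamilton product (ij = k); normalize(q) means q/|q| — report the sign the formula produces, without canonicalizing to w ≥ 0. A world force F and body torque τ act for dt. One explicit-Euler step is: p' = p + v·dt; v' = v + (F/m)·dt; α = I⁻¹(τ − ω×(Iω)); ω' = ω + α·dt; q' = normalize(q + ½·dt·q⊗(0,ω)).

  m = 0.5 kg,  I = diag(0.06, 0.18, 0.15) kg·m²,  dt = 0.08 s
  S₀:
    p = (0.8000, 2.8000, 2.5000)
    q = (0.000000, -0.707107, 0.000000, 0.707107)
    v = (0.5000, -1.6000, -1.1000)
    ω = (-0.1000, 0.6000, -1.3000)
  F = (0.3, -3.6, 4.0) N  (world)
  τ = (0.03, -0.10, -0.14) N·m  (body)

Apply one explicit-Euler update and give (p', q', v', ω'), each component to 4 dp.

p' = (0.8400, 2.6720, 2.4120)
q' = (0.0339, -0.7229, -0.0395, 0.6890)
v' = (0.5480, -2.1760, -0.4600)
ω' = (-0.0912, 0.5608, -1.3708)

(τ − ω×Iω)/I = (0.1100, -0.4906, -0.8853)
ω + α·dt = (-0.0912, 0.5608, -1.3708)
Hamilton product q⊗(0,ω) = (0.8485284, -0.4242642, -0.9899498, -0.4242642)
q' = normalize(q + ½dt·q⊗(0,ω)) = (0.0339, -0.7229, -0.0395, 0.6890)
p' = p + v·dt = (0.8400, 2.6720, 2.4120)
v' = v + a·dt = (0.5480, -2.1760, -0.4600)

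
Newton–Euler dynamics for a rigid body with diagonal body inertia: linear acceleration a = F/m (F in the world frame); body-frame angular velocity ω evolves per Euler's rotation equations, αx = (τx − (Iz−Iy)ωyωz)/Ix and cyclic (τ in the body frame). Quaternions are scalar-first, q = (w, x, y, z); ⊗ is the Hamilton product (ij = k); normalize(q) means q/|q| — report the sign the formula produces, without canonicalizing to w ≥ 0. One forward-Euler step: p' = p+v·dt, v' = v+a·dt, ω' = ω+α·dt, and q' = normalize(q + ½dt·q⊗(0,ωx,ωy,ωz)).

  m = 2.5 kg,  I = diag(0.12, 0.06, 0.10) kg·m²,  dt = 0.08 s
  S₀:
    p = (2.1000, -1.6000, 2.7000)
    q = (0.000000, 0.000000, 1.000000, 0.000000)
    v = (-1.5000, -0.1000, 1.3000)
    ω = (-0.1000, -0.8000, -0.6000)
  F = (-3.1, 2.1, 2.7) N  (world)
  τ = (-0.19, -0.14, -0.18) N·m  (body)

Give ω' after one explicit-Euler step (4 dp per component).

ω' = (-0.2395, -0.9883, -0.7402)

(τ − ω×Iω)/I = (-1.7433, -2.3533, -1.7520)
ω' = ω + α·dt = (-0.2395, -0.9883, -0.7402)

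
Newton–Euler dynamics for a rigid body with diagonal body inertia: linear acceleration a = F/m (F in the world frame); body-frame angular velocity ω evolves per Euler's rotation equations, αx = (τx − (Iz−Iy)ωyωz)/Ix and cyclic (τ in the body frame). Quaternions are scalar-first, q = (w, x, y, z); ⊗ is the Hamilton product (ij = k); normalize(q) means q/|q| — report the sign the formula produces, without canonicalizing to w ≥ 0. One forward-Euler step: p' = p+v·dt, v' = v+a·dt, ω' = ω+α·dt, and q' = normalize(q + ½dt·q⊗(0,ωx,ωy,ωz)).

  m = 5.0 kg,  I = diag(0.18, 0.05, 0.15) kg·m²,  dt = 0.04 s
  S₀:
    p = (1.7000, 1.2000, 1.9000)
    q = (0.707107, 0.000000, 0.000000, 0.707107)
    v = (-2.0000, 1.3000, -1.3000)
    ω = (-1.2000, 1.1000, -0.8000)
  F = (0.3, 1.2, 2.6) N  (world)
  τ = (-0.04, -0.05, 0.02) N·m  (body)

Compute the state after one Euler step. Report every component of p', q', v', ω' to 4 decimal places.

ω×(Iω) gyroscopic = (-0.0880, 0.0288, 0.1716)
angular accel α = (0.2667, -1.5760, -1.0107)
ω' = ω + α·dt = (-1.1893, 1.0370, -0.8404)
2q̇ = q⊗(0,ω) = (0.5656856, -1.6263461, -0.0707107, -0.5656856)
q' = normalize(q + ½dt·q⊗(0,ω)) = (0.7179, -0.0325, -0.0014, 0.6953)
linear accel F/m = (0.0600, 0.2400, 0.5200)
new position p' = (1.6200, 1.2520, 1.8480)
v + (F/m)dt = (-1.9976, 1.3096, -1.2792)

p' = (1.6200, 1.2520, 1.8480)
q' = (0.7179, -0.0325, -0.0014, 0.6953)
v' = (-1.9976, 1.3096, -1.2792)
ω' = (-1.1893, 1.0370, -0.8404)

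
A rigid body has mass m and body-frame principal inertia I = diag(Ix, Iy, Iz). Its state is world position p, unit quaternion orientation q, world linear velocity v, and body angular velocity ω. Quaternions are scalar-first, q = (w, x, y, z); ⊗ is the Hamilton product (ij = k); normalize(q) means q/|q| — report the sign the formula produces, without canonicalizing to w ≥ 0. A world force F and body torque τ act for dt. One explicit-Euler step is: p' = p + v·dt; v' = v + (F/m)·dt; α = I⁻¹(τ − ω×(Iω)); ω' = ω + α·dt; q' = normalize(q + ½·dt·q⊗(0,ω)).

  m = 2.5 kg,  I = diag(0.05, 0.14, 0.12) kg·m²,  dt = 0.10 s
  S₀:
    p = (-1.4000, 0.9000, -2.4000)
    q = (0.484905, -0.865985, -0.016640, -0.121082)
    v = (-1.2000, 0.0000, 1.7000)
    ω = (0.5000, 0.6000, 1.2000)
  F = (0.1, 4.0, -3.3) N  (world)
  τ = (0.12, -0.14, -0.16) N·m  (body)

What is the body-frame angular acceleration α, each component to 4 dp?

α = (2.6880, -0.7000, -1.5583)

ω×(Iω) gyroscopic = (-0.0144, -0.0420, 0.0270)
(τ − ω×Iω)/I = (2.6880, -0.7000, -1.5583)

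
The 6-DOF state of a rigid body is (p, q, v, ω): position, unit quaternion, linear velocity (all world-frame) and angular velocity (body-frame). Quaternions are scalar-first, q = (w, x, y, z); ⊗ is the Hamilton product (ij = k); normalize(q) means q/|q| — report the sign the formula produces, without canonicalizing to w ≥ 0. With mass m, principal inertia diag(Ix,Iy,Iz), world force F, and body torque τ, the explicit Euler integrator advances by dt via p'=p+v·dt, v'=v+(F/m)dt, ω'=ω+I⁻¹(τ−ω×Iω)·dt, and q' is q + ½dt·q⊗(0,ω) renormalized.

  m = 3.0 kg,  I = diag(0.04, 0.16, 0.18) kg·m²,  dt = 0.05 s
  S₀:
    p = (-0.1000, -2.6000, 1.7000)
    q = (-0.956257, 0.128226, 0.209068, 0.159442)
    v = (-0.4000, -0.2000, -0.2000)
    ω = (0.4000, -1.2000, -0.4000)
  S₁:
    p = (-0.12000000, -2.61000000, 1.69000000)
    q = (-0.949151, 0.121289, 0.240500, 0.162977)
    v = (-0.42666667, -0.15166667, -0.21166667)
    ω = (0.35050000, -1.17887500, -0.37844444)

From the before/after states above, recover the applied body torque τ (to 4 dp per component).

rate change Δω = (-0.04950000, 0.02112500, 0.02155556)
applied torque τ = (-0.0300, 0.0900, 0.0200)

τ = (-0.0300, 0.0900, 0.0200)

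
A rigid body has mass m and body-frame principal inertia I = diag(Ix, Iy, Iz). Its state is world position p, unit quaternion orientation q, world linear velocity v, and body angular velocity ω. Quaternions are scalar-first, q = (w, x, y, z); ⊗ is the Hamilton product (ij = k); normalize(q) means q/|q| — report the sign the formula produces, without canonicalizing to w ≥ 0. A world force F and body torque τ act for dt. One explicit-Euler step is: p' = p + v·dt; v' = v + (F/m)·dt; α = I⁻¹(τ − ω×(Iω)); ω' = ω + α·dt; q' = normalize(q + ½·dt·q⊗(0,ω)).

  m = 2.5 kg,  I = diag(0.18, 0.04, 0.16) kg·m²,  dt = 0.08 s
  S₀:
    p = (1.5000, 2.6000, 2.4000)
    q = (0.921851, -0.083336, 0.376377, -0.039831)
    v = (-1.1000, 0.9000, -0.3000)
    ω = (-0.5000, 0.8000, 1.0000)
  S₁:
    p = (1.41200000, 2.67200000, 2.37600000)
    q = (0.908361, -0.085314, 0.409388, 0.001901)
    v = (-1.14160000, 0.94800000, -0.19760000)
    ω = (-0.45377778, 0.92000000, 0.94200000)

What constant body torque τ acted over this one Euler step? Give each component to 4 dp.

ω₁ − ω₀ = (0.04622222, 0.12000000, -0.05800000)
I·α + gyro = (0.2000, 0.0500, -0.0600)

τ = (0.2000, 0.0500, -0.0600)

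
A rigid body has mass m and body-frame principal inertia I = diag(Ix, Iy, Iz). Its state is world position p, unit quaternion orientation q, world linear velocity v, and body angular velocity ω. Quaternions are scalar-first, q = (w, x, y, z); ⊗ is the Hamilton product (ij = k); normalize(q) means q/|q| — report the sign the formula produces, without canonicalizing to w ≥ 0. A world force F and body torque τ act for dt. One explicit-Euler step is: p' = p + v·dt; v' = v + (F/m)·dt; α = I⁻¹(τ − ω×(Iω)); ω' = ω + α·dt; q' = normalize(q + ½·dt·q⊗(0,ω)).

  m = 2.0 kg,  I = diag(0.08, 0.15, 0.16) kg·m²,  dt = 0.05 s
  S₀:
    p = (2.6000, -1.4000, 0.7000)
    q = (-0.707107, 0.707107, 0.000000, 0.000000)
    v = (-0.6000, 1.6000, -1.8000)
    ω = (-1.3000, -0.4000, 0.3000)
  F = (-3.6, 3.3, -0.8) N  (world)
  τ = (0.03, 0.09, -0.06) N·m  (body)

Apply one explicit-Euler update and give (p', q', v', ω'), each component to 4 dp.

a = (-1.8000, 1.6500, -0.4000)
p' = p + v·dt = (2.5700, -1.3200, 0.6100)
v' = v + a·dt = (-0.6900, 1.6825, -1.8200)
α = I⁻¹(τ − ω×Iω) = (0.3900, 0.3920, -0.6025)
ω + α·dt = (-1.2805, -0.3804, 0.2699)
2q̇ = q⊗(0,ω) = (0.9192391, 0.9192391, 0.0707107, -0.4949749)
q + ½dt·q⊗(0,ω), renormalized = (-0.6837, 0.7296, 0.0018, -0.0124)

p' = (2.5700, -1.3200, 0.6100)
q' = (-0.6837, 0.7296, 0.0018, -0.0124)
v' = (-0.6900, 1.6825, -1.8200)
ω' = (-1.2805, -0.3804, 0.2699)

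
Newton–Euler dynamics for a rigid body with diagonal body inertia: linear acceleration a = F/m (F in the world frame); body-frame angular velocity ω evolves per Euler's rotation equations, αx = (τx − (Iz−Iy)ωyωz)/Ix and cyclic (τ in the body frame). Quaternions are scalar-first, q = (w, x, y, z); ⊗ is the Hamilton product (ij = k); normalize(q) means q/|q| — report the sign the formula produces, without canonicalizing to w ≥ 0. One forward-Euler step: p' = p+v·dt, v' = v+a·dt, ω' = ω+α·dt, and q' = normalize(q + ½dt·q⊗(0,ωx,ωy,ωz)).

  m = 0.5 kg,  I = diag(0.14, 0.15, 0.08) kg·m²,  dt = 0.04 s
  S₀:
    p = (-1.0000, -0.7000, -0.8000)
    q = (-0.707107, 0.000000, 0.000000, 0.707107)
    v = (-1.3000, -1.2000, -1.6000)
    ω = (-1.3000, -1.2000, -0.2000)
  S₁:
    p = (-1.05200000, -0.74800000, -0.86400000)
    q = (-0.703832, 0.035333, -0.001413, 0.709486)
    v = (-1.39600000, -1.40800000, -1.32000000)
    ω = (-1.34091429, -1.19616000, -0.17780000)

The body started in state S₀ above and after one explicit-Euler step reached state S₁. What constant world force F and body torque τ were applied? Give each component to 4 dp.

Δv = v₁−v₀ = (-0.09600000, -0.20800000, 0.28000000)
applied force F = (-1.2000, -2.6000, 3.5000)
ω₁ − ω₀ = (-0.04091429, 0.00384000, 0.02220000)
τ = I·(Δω/dt) + ω₀×(Iω₀) = (-0.1600, 0.0300, 0.0600)

F = (-1.2000, -2.6000, 3.5000)
τ = (-0.1600, 0.0300, 0.0600)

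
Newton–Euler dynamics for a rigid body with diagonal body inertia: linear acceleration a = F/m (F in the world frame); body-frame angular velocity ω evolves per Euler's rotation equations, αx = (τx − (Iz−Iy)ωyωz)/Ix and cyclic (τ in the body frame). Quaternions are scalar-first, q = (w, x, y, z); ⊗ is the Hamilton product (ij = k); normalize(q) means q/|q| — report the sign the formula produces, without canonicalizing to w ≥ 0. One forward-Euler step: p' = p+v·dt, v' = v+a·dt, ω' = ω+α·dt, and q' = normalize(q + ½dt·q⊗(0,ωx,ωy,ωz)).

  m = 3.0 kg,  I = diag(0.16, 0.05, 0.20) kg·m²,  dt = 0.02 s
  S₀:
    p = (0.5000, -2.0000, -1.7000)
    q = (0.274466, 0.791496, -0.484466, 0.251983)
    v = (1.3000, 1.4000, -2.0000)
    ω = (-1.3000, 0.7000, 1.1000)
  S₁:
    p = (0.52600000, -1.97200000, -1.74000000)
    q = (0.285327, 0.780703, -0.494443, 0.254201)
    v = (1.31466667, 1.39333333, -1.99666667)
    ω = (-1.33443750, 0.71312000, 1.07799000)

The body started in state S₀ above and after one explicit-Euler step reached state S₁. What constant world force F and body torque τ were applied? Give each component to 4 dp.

F = (2.2000, -1.0000, 0.5000)
τ = (-0.1600, 0.0900, -0.1200)

ω₁ − ω₀ = (-0.03443750, 0.01312000, -0.02201000)
I·α + gyro = (-0.1600, 0.0900, -0.1200)
v₁ − v₀ = (0.01466667, -0.00666667, 0.00333333)
m·(v₁−v₀)/dt = (2.2000, -1.0000, 0.5000)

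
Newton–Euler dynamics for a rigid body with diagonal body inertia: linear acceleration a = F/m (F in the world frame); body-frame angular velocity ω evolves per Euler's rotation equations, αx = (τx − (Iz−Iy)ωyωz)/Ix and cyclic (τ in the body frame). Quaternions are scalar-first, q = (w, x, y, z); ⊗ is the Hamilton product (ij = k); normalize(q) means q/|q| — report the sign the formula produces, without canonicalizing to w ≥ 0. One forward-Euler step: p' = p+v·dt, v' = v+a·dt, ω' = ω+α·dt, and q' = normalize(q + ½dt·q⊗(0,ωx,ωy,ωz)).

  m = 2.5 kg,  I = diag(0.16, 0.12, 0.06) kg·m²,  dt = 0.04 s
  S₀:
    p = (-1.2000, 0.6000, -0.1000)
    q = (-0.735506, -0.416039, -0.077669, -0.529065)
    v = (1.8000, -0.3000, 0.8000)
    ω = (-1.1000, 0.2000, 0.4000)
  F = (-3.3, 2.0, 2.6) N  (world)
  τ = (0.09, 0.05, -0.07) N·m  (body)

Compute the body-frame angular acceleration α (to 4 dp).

α = (0.5925, 0.7833, -1.3133)

ω×(Iω) gyroscopic = (-0.0048, -0.0440, 0.0088)
(τ − ω×Iω)/I = (0.5925, 0.7833, -1.3133)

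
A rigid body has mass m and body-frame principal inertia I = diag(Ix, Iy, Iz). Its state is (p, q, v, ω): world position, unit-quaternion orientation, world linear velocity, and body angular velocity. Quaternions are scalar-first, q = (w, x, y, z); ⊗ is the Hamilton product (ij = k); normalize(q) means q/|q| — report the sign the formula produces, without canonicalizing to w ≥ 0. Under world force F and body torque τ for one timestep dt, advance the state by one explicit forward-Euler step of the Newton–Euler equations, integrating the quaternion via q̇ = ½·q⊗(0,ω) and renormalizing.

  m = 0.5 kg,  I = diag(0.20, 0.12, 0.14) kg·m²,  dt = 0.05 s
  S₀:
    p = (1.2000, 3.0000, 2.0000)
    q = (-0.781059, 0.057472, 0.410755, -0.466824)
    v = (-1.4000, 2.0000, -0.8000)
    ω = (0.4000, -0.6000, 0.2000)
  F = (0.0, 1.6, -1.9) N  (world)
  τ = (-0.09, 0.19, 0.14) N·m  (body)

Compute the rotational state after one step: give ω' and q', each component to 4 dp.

ω' = (0.3781, -0.5228, 0.2431)
q' = (-0.7730, 0.0447, 0.4174, -0.4756)

angular accel α = (-0.4380, 1.5433, 0.8629)
ω + α·dt = (0.3781, -0.5228, 0.2431)
Hamilton product q⊗(0,ω) = (0.3168290, -0.5103670, 0.2704114, -0.3549970)
q + ½dt·q⊗(0,ω), renormalized = (-0.7730, 0.0447, 0.4174, -0.4756)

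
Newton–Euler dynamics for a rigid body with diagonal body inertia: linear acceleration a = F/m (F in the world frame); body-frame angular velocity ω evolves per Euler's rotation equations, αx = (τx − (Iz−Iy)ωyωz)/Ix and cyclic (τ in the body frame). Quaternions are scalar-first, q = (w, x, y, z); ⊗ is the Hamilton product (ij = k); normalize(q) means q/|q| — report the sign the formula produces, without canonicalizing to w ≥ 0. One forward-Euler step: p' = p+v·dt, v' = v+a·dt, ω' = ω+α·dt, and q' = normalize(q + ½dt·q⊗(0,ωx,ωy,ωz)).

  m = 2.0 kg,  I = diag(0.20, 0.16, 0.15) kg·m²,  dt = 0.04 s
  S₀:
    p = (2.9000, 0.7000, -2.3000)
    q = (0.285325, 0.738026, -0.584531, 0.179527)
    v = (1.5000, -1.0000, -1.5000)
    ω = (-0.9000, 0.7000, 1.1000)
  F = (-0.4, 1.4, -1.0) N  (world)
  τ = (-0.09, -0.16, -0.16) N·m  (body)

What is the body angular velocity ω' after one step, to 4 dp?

ω' = (-0.9165, 0.6724, 1.0506)

ω×(Iω) gyroscopic = (-0.0077, -0.0495, 0.0252)
α = I⁻¹(τ − ω×Iω) = (-0.4115, -0.6906, -1.2347)
ω' = ω + α·dt = (-0.9165, 0.6724, 1.0506)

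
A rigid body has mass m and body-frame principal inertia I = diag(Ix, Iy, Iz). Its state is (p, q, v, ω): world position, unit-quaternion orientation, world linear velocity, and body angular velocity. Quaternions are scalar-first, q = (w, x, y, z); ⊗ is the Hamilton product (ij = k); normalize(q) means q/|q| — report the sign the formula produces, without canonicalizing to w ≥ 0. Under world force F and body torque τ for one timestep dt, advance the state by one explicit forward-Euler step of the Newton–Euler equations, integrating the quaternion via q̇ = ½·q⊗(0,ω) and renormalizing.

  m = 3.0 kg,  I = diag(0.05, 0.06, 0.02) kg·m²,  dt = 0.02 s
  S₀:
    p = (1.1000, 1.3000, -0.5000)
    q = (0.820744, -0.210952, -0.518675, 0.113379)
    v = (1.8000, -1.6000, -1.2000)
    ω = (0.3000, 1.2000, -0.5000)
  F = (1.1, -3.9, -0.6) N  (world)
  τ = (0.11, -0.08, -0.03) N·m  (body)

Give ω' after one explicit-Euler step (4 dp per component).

ω' = (0.3344, 1.1748, -0.5336)

angular accel α = (1.7200, -1.2583, -1.6800)
new body rate ω' = (0.3344, 1.1748, -0.5336)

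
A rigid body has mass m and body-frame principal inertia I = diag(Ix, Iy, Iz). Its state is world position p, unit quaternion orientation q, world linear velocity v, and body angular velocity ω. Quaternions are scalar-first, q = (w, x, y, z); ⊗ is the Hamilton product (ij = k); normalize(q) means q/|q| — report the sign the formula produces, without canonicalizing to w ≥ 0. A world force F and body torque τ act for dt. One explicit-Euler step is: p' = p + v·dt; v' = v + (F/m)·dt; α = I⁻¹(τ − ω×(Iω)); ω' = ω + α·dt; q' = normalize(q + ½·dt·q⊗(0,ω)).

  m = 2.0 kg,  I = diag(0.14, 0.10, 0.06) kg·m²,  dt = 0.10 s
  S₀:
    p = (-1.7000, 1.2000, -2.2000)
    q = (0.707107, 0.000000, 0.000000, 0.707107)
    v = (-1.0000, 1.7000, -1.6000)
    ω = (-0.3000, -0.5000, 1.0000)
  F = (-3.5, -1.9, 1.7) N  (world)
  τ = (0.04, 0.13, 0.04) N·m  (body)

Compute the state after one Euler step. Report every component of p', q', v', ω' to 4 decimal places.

p' = (-1.8000, 1.3700, -2.3600)
q' = (0.6706, 0.0071, -0.0282, 0.7412)
v' = (-1.1750, 1.6050, -1.5150)
ω' = (-0.2857, -0.3460, 1.0767)

a = (-1.7500, -0.9500, 0.8500)
p' = p + v·dt = (-1.8000, 1.3700, -2.3600)
v + (F/m)dt = (-1.1750, 1.6050, -1.5150)
precession coupling ω×(Iω) = (0.0200, -0.0240, -0.0060)
(τ − ω×Iω)/I = (0.1429, 1.5400, 0.7667)
ω' = ω + α·dt = (-0.2857, -0.3460, 1.0767)
q⊗(0,ω) = (-0.7071070, 0.1414214, -0.5656856, 0.7071070)
updated quaternion q' = (0.6706, 0.0071, -0.0282, 0.7412)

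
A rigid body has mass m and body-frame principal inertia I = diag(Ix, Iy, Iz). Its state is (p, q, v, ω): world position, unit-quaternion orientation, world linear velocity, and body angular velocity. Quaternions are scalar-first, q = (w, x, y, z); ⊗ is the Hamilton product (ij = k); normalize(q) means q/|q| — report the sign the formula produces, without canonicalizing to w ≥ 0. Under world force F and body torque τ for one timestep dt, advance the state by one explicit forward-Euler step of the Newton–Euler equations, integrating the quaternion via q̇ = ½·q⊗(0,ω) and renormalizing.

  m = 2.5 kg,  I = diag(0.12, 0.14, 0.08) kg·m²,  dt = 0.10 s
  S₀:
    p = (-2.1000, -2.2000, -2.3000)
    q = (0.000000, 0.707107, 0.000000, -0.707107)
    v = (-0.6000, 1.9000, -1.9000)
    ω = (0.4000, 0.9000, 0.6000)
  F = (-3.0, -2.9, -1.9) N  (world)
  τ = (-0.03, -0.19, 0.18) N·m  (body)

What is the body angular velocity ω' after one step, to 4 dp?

precession coupling ω×(Iω) = (-0.0324, 0.0096, 0.0072)
(τ − ω×Iω)/I = (0.0200, -1.4257, 2.1600)
ω' = ω + α·dt = (0.4020, 0.7574, 0.8160)

ω' = (0.4020, 0.7574, 0.8160)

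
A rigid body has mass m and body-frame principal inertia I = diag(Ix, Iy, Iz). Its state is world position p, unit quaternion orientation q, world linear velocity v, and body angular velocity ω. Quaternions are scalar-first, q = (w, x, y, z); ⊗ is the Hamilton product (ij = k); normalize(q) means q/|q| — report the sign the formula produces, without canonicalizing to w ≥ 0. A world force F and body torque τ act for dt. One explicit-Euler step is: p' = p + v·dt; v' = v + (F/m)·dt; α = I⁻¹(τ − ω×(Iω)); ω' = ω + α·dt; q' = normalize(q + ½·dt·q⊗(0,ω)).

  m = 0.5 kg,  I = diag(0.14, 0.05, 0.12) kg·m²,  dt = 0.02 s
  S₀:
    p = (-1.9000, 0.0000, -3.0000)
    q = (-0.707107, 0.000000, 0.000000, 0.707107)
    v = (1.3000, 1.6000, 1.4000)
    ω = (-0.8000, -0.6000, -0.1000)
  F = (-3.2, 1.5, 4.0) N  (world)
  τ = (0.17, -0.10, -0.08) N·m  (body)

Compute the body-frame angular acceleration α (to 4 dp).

α = (1.1843, -2.0320, -0.3067)

gyro term ω×Iω = (0.0042, 0.0016, -0.0432)
(τ − ω×Iω)/I = (1.1843, -2.0320, -0.3067)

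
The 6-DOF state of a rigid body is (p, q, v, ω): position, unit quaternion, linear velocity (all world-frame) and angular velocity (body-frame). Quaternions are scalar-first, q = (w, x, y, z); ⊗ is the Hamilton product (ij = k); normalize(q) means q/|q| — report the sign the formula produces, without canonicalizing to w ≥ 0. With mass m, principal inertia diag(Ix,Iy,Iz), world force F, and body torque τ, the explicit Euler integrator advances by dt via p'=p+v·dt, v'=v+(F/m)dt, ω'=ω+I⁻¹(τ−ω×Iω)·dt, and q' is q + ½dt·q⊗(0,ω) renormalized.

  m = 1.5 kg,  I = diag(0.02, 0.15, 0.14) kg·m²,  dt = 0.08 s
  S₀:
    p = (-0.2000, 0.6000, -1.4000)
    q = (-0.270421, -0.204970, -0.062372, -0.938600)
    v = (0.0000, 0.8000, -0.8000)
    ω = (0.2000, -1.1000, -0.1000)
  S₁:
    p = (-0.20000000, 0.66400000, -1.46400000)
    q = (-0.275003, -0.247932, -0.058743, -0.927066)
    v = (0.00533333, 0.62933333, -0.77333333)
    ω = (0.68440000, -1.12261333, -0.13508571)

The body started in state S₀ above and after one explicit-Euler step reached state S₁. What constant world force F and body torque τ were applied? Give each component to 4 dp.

F = (0.1000, -3.2000, 0.5000)
τ = (0.1200, -0.0400, -0.0900)

Δω = ω₁−ω₀ = (0.48440000, -0.02261333, -0.03508571)
τ = I·(Δω/dt) + ω₀×(Iω₀) = (0.1200, -0.0400, -0.0900)
v₁ − v₀ = (0.00533333, -0.17066667, 0.02666667)
F = m·Δv/dt = (0.1000, -3.2000, 0.5000)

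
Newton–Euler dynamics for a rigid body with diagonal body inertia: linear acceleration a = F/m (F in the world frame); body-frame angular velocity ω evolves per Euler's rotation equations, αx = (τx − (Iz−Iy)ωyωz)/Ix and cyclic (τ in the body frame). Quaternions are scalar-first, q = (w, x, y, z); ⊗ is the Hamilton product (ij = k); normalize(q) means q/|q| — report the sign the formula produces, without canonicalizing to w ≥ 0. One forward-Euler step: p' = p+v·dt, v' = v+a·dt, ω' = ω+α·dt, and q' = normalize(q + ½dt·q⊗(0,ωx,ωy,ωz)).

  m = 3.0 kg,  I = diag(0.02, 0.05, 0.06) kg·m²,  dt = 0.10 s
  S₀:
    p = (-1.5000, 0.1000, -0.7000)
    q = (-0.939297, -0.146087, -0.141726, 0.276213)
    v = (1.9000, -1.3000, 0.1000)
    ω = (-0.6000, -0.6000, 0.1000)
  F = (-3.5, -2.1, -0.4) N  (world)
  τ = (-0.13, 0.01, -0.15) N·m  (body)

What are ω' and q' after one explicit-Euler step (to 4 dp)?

ω' = (-1.2470, -0.5848, -0.1680)
q' = (-0.9484, -0.1102, -0.1210, 0.2714)

(τ − ω×Iω)/I = (-6.4700, 0.1520, -2.6800)
ω + α·dt = (-1.2470, -0.5848, -0.1680)
q⊗(0,ω) = (-0.2003091, 0.7151334, 0.4124591, -0.0913131)
updated quaternion q' = (-0.9484, -0.1102, -0.1210, 0.2714)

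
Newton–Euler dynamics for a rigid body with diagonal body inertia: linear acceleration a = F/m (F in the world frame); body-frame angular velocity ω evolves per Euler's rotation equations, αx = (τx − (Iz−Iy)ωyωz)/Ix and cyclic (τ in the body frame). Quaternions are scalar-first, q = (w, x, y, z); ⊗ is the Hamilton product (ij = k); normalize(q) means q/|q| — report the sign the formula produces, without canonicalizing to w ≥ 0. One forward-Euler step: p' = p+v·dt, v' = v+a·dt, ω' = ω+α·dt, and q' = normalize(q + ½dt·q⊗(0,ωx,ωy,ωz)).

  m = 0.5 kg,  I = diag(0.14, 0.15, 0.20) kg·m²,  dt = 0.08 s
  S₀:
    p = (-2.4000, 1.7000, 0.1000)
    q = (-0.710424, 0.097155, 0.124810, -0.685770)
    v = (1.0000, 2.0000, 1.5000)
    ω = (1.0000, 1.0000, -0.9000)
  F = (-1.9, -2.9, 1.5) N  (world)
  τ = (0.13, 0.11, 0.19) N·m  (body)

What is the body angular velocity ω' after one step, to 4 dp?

ω' = (1.1000, 1.0299, -0.8280)

gyro term ω×Iω = (-0.0450, 0.0540, 0.0100)
angular accel α = (1.2500, 0.3733, 0.9000)
ω + α·dt = (1.1000, 1.0299, -0.8280)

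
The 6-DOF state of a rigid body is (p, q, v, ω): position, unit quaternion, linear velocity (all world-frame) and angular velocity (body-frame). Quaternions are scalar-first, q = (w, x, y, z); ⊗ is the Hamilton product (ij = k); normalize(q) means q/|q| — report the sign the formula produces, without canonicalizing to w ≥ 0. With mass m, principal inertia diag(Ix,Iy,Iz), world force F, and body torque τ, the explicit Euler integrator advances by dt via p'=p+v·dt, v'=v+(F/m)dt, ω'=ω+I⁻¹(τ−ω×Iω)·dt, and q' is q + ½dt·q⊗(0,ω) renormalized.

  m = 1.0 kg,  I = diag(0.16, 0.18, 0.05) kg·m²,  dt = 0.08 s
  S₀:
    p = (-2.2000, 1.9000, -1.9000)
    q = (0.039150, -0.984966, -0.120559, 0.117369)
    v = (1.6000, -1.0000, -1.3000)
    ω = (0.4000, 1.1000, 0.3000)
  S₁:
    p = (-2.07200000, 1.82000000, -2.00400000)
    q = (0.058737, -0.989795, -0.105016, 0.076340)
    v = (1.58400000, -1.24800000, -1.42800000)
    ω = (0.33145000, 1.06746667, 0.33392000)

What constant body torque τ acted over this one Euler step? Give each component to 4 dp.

τ = (-0.1800, -0.0600, 0.0300)

Δω = ω₁−ω₀ = (-0.06855000, -0.03253333, 0.03392000)
precession coupling = (-0.0429, 0.0132, 0.0088)
applied torque τ = (-0.1800, -0.0600, 0.0300)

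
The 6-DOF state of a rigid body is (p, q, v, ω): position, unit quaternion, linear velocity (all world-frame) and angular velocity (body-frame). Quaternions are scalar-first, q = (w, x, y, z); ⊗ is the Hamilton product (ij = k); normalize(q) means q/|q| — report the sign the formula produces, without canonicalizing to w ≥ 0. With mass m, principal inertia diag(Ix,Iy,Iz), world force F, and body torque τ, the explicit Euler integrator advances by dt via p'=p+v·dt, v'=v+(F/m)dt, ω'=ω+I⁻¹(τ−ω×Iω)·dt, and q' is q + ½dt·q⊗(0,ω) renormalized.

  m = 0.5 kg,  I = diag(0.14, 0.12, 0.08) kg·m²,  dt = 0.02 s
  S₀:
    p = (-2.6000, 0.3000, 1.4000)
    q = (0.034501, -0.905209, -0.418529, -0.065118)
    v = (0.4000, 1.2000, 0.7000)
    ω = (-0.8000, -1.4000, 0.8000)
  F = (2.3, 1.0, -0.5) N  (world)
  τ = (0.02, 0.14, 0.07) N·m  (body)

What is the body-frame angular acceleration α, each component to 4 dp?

α = (-0.1771, 1.4867, 1.1550)

gyro term ω×Iω = (0.0448, -0.0384, -0.0224)
α = I⁻¹(τ − ω×Iω) = (-0.1771, 1.4867, 1.1550)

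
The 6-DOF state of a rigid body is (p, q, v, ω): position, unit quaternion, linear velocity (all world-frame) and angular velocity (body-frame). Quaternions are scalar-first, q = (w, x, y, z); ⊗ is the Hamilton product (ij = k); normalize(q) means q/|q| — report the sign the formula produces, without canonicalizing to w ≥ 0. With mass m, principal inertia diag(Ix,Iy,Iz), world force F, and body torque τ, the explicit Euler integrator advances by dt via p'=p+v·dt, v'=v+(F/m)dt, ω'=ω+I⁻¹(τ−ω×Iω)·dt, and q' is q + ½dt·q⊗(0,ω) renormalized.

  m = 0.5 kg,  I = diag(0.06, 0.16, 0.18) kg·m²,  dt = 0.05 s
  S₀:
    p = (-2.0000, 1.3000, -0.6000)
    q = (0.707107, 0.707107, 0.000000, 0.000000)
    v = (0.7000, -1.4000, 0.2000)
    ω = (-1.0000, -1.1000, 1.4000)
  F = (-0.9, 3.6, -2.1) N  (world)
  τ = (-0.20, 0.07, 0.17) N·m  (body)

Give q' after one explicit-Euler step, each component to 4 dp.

Hamilton product q⊗(0,ω) = (0.7071070, -0.7071070, -1.7677675, 0.2121321)
q' = normalize(q + ½dt·q⊗(0,ω)) = (0.7238, 0.6885, -0.0441, 0.0053)

q' = (0.7238, 0.6885, -0.0441, 0.0053)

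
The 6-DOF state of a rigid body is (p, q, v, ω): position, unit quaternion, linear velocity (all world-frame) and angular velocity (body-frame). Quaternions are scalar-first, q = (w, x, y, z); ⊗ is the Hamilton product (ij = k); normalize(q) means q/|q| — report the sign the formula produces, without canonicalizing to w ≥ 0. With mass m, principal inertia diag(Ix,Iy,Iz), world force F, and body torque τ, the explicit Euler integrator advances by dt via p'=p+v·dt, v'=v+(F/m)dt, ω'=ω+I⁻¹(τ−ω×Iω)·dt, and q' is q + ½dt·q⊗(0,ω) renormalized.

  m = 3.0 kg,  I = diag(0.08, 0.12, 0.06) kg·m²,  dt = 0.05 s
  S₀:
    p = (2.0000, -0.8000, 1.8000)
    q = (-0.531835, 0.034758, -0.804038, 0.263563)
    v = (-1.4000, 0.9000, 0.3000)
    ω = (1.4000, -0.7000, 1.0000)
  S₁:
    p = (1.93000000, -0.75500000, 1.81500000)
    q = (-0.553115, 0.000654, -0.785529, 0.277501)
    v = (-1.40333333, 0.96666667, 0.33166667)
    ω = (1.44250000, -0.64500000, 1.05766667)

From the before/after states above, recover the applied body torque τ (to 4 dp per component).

ω₁ − ω₀ = (0.04250000, 0.05500000, 0.05766667)
gyro term ω₀×Iω₀ = (0.0420, 0.0280, -0.0392)
τ = I·(Δω/dt) + ω₀×(Iω₀) = (0.1100, 0.1600, 0.0300)

τ = (0.1100, 0.1600, 0.0300)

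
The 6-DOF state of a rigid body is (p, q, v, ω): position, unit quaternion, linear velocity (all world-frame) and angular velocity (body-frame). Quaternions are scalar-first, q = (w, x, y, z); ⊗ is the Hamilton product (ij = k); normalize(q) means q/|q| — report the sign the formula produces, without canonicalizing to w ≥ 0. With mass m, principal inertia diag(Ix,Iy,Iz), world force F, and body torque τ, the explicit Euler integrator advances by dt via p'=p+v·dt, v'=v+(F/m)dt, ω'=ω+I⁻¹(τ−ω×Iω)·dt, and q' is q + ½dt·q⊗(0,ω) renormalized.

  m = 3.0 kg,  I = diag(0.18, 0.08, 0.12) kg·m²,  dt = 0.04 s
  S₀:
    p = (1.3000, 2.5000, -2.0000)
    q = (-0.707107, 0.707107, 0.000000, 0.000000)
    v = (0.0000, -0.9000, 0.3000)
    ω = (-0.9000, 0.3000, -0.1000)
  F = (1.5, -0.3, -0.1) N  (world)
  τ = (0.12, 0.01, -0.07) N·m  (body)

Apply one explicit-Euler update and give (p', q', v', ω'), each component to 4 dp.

p' = (1.3000, 2.4640, -1.9880)
q' = (-0.6943, 0.7197, -0.0028, 0.0057)
v' = (0.0200, -0.9040, 0.2987)
ω' = (-0.8731, 0.3023, -0.1323)

a = (0.5000, -0.1000, -0.0333)
p' = p + v·dt = (1.3000, 2.4640, -1.9880)
v + (F/m)dt = (0.0200, -0.9040, 0.2987)
ω×(Iω) gyroscopic = (-0.0012, 0.0054, 0.0270)
angular accel α = (0.6733, 0.0575, -0.8083)
new body rate ω' = (-0.8731, 0.3023, -0.1323)
q⊗(0,ω) = (0.6363963, 0.6363963, -0.1414214, 0.2828428)
q + ½dt·q⊗(0,ω), renormalized = (-0.6943, 0.7197, -0.0028, 0.0057)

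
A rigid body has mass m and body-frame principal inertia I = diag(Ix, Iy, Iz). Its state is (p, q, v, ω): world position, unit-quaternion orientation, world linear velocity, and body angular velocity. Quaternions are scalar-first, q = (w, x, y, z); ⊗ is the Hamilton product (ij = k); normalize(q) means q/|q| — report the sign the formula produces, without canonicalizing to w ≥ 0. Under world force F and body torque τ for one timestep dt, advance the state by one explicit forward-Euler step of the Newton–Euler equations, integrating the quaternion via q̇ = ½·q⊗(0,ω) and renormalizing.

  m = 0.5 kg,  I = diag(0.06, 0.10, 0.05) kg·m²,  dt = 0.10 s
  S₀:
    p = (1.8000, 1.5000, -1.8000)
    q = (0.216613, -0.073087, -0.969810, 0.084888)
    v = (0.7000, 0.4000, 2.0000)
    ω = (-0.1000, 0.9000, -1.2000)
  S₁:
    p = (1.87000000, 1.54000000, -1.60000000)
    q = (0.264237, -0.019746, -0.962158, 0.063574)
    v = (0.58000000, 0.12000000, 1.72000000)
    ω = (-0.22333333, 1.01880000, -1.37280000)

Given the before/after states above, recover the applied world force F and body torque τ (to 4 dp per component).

velocity change Δv = (-0.12000000, -0.28000000, -0.28000000)
applied force F = (-0.6000, -1.4000, -1.4000)
ω₁ − ω₀ = (-0.12333333, 0.11880000, -0.17280000)
τ = I·(Δω/dt) + ω₀×(Iω₀) = (-0.0200, 0.1200, -0.0900)

F = (-0.6000, -1.4000, -1.4000)
τ = (-0.0200, 0.1200, -0.0900)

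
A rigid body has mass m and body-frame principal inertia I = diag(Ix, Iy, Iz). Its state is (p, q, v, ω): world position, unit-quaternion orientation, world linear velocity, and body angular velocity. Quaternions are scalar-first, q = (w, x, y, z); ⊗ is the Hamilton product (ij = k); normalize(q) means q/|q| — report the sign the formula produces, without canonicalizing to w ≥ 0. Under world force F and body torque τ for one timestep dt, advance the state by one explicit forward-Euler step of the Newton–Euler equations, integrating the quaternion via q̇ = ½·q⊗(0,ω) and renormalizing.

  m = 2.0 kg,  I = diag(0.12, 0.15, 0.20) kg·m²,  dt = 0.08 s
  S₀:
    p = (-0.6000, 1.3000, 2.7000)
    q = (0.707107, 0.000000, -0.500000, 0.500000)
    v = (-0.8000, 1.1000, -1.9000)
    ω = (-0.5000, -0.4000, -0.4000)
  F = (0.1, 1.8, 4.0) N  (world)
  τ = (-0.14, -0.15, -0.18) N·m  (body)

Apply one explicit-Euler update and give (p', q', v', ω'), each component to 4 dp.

p' = (-0.6640, 1.3880, 2.5480)
q' = (0.7068, 0.0019, -0.5211, 0.4785)
v' = (-0.7960, 1.1720, -1.7400)
ω' = (-0.5987, -0.4715, -0.4744)

precession coupling ω×(Iω) = (0.0080, -0.0160, 0.0060)
angular accel α = (-1.2333, -0.8933, -0.9300)
ω' = ω + α·dt = (-0.5987, -0.4715, -0.4744)
q⊗(0,ω) = (0.0000000, 0.0464465, -0.5328428, -0.5328428)
q' = normalize(q + ½dt·q⊗(0,ω)) = (0.7068, 0.0019, -0.5211, 0.4785)
a = (0.0500, 0.9000, 2.0000)
p' = p + v·dt = (-0.6640, 1.3880, 2.5480)
v' = v + a·dt = (-0.7960, 1.1720, -1.7400)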